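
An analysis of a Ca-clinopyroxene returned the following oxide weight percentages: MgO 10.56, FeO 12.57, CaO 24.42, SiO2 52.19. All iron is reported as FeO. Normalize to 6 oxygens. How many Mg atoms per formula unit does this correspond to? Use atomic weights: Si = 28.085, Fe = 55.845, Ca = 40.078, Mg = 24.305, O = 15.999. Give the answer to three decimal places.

0.602 Mg apfu

MgO: 10.56/40.304 = 0.26201 mol → 0.26201 mol Mg, 0.26201 mol O.
FeO: 12.57/71.844 = 0.17496 mol → 0.17496 mol Fe, 0.17496 mol O.
CaO: 24.42/56.077 = 0.43547 mol → 0.43547 mol Ca, 0.43547 mol O.
SiO2: 52.19/60.083 = 0.86863 mol → 0.86863 mol Si, 1.73726 mol O.
Total oxygen = 2.60970 mol. Normalization factor = 6/2.60970 = 2.29911.
Mg per 6 O = 0.26201 × 2.29911 = 0.602.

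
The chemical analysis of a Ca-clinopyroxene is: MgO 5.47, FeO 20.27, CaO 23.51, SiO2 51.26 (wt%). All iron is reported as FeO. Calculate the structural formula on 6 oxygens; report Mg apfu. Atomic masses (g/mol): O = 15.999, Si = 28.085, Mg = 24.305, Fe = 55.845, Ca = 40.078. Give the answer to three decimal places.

MgO (M=40.304): mol = 0.13572; Mg = 0.13572, O = 0.13572.
FeO (M=71.844): mol = 0.28214; Fe = 0.28214, O = 0.28214.
CaO (M=56.077): mol = 0.41924; Ca = 0.41924, O = 0.41924.
SiO2 (M=60.083): mol = 0.85315; Si = 0.85315, O = 1.70630.
ΣO = 2.54340; factor = 6/ΣO = 2.35905.
Mg apfu = 0.13572 × 2.35905 = 0.320.

0.320 Mg apfu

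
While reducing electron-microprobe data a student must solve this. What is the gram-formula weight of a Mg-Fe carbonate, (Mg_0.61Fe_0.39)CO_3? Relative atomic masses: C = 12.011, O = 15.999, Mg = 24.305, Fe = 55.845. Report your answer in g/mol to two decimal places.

M = 0.61(24.305) + 0.39(55.845) + 1(12.011) + 3(15.999)

96.61 g/mol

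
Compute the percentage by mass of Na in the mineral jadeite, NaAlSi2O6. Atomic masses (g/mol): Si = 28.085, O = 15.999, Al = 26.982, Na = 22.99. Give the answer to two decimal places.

11.37 weight percent

Formula mass = 1*22.99 + 1*26.982 + 2*28.085 + 6*15.999 = 202.136 g/mol, of which 22.990 g is Na.
So Na makes up 22.990/202.136 = 0.1137 of the mass, i.e. 11.37%.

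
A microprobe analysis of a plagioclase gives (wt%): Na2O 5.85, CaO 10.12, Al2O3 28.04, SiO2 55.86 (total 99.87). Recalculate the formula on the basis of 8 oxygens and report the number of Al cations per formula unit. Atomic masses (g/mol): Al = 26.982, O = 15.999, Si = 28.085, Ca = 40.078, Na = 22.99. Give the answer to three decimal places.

Na2O: 5.85/61.979 = 0.09439 mol → 0.18878 mol Na, 0.09439 mol O.
CaO: 10.12/56.077 = 0.18047 mol → 0.18047 mol Ca, 0.18047 mol O.
Al2O3: 28.04/101.961 = 0.27501 mol → 0.55002 mol Al, 0.82503 mol O.
SiO2: 55.86/60.083 = 0.92971 mol → 0.92971 mol Si, 1.85942 mol O.
Total oxygen = 2.95931 mol. Normalization factor = 8/2.95931 = 2.70333.
Al per 8 O = 0.55002 × 2.70333 = 1.487.

1.487 Al apfu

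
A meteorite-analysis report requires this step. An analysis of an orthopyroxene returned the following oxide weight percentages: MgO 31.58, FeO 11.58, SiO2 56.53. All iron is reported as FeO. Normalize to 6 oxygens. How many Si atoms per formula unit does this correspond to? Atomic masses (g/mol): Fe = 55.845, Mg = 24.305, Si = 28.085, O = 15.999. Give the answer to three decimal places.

MgO: 31.58/40.304 = 0.78355 mol → 0.78355 mol Mg, 0.78355 mol O.
FeO: 11.58/71.844 = 0.16118 mol → 0.16118 mol Fe, 0.16118 mol O.
SiO2: 56.53/60.083 = 0.94087 mol → 0.94087 mol Si, 1.88174 mol O.
Total oxygen = 2.82647 mol. Normalization factor = 6/2.82647 = 2.12279.
Si per 6 O = 0.94087 × 2.12279 = 1.997.

1.997 Si apfu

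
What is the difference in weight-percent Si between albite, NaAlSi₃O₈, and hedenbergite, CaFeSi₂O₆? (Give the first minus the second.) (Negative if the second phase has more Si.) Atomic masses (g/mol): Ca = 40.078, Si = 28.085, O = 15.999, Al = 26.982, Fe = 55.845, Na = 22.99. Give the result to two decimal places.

9.49 percentage points

Si in NaAlSi₃O₈: molar mass 262.219 g/mol; 3×28.085 = 84.255 g → 32.13 wt%.
Si in CaFeSi₂O₆: molar mass 248.087 g/mol; 2×28.085 = 56.170 g → 22.64 wt%.
Difference = 32.13 − 22.64 = 9.49 percentage points.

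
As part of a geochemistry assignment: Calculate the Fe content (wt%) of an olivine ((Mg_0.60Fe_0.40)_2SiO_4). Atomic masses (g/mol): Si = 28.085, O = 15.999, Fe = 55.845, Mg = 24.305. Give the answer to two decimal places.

Formula mass = 1.20×24.305 + 0.80×55.845 + 1×28.085 + 4×15.999 = 165.923 g/mol, of which 44.676 g is Fe.
So Fe makes up 44.676/165.923 = 0.2693 of the mass, i.e. 26.93%.

26.93 wt%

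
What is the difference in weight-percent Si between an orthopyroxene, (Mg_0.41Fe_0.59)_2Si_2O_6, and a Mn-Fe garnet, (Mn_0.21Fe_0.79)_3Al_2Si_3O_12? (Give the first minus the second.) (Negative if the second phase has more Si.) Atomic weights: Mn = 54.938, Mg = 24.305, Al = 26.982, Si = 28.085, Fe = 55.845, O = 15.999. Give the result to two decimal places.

Si in (Mg_0.41Fe_0.59)_2Si_2O_6: molar mass 237.991 g/mol; 2×28.085 = 56.170 g → 23.60 wt%.
Si in (Mn_0.21Fe_0.79)_3Al_2Si_3O_12: molar mass 497.171 g/mol; 3×28.085 = 84.255 g → 16.95 wt%.
Difference = 23.60 − 16.95 = 6.65 percentage points.

6.65 percentage points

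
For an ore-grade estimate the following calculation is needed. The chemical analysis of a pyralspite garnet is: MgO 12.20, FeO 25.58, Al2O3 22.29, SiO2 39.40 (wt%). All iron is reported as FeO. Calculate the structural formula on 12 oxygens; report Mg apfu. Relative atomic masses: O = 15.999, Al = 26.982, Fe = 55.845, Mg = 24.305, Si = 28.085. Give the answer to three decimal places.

MgO (M=40.304): mol = 0.30270; Mg = 0.30270, O = 0.30270.
FeO (M=71.844): mol = 0.35605; Fe = 0.35605, O = 0.35605.
Al2O3 (M=101.961): mol = 0.21861; Al = 0.43722, O = 0.65583.
SiO2 (M=60.083): mol = 0.65576; Si = 0.65576, O = 1.31152.
ΣO = 2.62610; factor = 12/ΣO = 4.56951.
Mg apfu = 0.30270 × 4.56951 = 1.383.

1.383 Mg apfu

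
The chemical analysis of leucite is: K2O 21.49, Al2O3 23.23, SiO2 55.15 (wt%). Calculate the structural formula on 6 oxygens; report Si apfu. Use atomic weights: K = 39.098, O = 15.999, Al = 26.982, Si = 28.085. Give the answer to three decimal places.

2.005 Si apfu

K2O: 21.49/94.195 = 0.22814 mol → 0.45628 mol K, 0.22814 mol O.
Al2O3: 23.23/101.961 = 0.22783 mol → 0.45566 mol Al, 0.68349 mol O.
SiO2: 55.15/60.083 = 0.91790 mol → 0.91790 mol Si, 1.83580 mol O.
Total oxygen = 2.74743 mol. Normalization factor = 6/2.74743 = 2.18386.
Si per 6 O = 0.91790 × 2.18386 = 2.005.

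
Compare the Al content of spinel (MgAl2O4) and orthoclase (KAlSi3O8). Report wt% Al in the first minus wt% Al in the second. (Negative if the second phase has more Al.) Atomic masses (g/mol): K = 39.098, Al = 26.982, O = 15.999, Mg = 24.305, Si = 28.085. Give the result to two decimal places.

28.24 percentage points

M(MgAl2O4) = 142.265 g/mol, so wt% Al = 53.964/142.265 × 100 = 37.93%.
M(KAlSi3O8) = 278.327 g/mol, so wt% Al = 26.982/278.327 × 100 = 9.69%.
37.93 − 9.69 = 28.24 pp.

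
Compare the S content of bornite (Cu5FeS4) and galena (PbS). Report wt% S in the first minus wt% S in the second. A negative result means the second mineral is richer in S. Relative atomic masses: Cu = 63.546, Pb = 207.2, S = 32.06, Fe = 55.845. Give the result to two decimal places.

12.16 percentage points

First mineral: 128.240 g S in 501.815 g formula = 25.56 wt% S.
Second mineral: 32.060 g S in 239.260 g formula = 13.40 wt% S.
25.56% − 13.40% gives a difference of 12.16 percentage points.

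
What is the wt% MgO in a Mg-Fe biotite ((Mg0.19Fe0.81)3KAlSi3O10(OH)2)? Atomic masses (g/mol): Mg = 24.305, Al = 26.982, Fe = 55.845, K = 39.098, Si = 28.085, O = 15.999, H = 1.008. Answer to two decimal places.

M((Mg0.19Fe0.81)3KAlSi3O10(OH)2) = 493.896 g/mol; M(MgO) = 40.304 g/mol.
Moles MgO per formula unit = 0.57 Mg ÷ 1 = 0.5700.
MgO fraction = (0.5700 × 40.304) / 493.896 = 22.973/493.896 = 0.0465.

4.65 wt%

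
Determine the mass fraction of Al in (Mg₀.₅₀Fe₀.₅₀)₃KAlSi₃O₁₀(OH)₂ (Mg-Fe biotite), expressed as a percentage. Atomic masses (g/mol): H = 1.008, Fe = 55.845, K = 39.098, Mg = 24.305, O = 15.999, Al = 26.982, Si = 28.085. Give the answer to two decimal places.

Formula mass = 1.50*24.305 + 1.50*55.845 + 1*39.098 + 1*26.982 + 3*28.085 + 12*15.999 + 2*1.008 = 464.564 g/mol, of which 26.982 g is Al.
So Al makes up 26.982/464.564 = 0.0581 of the mass, i.e. 5.81%.

5.81 weight percent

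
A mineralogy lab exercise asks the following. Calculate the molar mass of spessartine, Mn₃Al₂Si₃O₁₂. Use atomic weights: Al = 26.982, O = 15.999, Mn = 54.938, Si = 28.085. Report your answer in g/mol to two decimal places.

The formula mass is the sum 3×54.938 + 2×26.982 + 3×28.085 + 12×15.999.

495.02 g/mol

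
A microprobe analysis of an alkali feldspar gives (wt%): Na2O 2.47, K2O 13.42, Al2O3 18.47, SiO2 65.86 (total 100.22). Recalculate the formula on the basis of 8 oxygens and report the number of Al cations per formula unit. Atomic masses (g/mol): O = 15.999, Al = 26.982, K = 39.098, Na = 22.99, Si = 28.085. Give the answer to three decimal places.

0.993 Al apfu

Na2O: 2.47/61.979 = 0.03985 mol → 0.07970 mol Na, 0.03985 mol O.
K2O: 13.42/94.195 = 0.14247 mol → 0.28494 mol K, 0.14247 mol O.
Al2O3: 18.47/101.961 = 0.18115 mol → 0.36230 mol Al, 0.54345 mol O.
SiO2: 65.86/60.083 = 1.09615 mol → 1.09615 mol Si, 2.19230 mol O.
Total oxygen = 2.91807 mol. Normalization factor = 8/2.91807 = 2.74154.
Al per 8 O = 0.36230 × 2.74154 = 0.993.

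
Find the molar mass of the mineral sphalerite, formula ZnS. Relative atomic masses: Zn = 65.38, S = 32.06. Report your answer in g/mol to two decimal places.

97.44 g/mol

Zn: 1 × 65.38 = 65.3800
S: 1 × 32.06 = 32.0600
Summing the contributions gives the formula mass.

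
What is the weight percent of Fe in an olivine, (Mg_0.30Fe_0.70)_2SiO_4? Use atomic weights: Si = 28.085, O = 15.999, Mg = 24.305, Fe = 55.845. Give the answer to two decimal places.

42.30 wt%

Formula mass = 0.60×24.305 + 1.40×55.845 + 1×28.085 + 4×15.999 = 184.847 g/mol, of which 78.183 g is Fe.
So Fe makes up 78.183/184.847 = 0.4230 of the mass, i.e. 42.30%.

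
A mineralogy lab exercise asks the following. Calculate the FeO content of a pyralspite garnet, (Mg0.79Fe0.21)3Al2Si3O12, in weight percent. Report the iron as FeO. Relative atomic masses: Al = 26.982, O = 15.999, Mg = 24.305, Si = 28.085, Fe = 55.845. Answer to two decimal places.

10.70 wt%

Formula mass = 422.992 g/mol.
0.63 Fe → 0.6300 mol FeO per formula unit; M(FeO) = 71.844, so FeO mass = 45.262 g.
45.262/422.992 × 100 = 10.70 wt%.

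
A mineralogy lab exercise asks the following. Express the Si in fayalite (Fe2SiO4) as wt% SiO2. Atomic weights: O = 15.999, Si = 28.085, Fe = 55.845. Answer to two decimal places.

29.49 wt%

M(Fe2SiO4) = 203.771 g/mol; M(SiO2) = 60.083 g/mol.
Moles SiO2 per formula unit = 1 Si ÷ 1 = 1.0000.
SiO2 fraction = (1.0000 × 60.083) / 203.771 = 60.083/203.771 = 0.2949.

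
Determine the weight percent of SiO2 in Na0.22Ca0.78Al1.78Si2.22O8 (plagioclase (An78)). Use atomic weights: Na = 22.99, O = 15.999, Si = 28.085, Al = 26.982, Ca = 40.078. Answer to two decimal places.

48.56 wt%

Formula mass = 274.687 g/mol.
2.22 Si → 2.2200 mol SiO2 per formula unit; M(SiO2) = 60.083, so SiO2 mass = 133.384 g.
133.384/274.687 × 100 = 48.56 wt%.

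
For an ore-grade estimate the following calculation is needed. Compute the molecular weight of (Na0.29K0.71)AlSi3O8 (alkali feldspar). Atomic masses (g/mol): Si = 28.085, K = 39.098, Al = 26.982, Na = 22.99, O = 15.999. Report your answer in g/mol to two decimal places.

The formula mass is the sum 0.29*22.99 + 0.71*39.098 + 1*26.982 + 3*28.085 + 8*15.999.

273.66 g/mol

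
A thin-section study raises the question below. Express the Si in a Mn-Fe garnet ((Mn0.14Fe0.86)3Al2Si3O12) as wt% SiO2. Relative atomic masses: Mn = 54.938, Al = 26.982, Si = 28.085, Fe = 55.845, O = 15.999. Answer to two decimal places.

36.24 wt%

M((Mn0.14Fe0.86)3Al2Si3O12) = 497.361 g/mol; M(SiO2) = 60.083 g/mol.
Moles SiO2 per formula unit = 3 Si ÷ 1 = 3.0000.
SiO2 fraction = (3.0000 × 60.083) / 497.361 = 180.249/497.361 = 0.3624.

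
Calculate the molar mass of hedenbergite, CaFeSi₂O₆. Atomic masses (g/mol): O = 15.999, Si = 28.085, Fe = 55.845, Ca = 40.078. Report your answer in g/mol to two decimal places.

The formula mass is the sum 1*40.078 + 1*55.845 + 2*28.085 + 6*15.999.

248.09 g/mol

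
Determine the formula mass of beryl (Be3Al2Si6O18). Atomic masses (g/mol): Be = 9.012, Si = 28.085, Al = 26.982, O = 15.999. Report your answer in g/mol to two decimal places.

537.49 g/mol

Be: 3 × 9.012 = 27.0360
Al: 2 × 26.982 = 53.9640
Si: 6 × 28.085 = 168.5100
O: 18 × 15.999 = 287.9820
Summing the contributions gives the formula mass.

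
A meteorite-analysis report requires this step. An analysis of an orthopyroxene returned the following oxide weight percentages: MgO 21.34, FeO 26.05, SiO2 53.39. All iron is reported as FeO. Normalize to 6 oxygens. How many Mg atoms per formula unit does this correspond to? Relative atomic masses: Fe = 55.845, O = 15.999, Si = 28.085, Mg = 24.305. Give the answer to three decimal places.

1.190 Mg apfu

21.34 wt% MgO ÷ 40.304 g/mol = 0.52948 mol, giving 0.52948 Mg and 0.52948 O.
26.05 wt% FeO ÷ 71.844 g/mol = 0.36259 mol, giving 0.36259 Fe and 0.36259 O.
53.39 wt% SiO2 ÷ 60.083 g/mol = 0.88860 mol, giving 0.88860 Si and 1.77720 O.
Oxygen sums to 2.66927; scaling by 6/2.66927 = 2.24781 puts the formula on 6 O.
Mg: 0.52948 × 2.24781 = 1.190 atoms per formula unit.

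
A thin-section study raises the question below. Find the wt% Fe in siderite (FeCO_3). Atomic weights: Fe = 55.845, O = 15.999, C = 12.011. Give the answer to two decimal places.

48.20 weight percent

Molar mass of FeCO_3: 1*55.845 + 1*12.011 + 3*15.999 = 115.853 g/mol.
Mass of Fe per formula unit: 1 × 55.845 = 55.845 g.
Weight fraction Fe = 55.845 / 115.853 = 0.4820.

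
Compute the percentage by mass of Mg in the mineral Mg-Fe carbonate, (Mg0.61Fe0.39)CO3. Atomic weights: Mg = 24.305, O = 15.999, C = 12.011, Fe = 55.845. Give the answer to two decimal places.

Molar mass of (Mg0.61Fe0.39)CO3: 0.61·24.305 + 0.39·55.845 + 1·12.011 + 3·15.999 = 96.614 g/mol.
Mass of Mg per formula unit: 0.61 × 24.305 = 14.826 g.
Weight fraction Mg = 14.826 / 96.614 = 0.1535.

15.35 weight percent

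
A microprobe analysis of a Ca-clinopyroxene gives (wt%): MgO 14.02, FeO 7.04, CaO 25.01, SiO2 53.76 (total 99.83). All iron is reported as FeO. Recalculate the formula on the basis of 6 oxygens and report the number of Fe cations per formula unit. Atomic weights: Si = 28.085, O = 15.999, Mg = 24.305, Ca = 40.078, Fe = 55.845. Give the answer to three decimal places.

MgO (M=40.304): mol = 0.34786; Mg = 0.34786, O = 0.34786.
FeO (M=71.844): mol = 0.09799; Fe = 0.09799, O = 0.09799.
CaO (M=56.077): mol = 0.44599; Ca = 0.44599, O = 0.44599.
SiO2 (M=60.083): mol = 0.89476; Si = 0.89476, O = 1.78952.
ΣO = 2.68136; factor = 6/ΣO = 2.23767.
Fe apfu = 0.09799 × 2.23767 = 0.219.

0.219 Fe apfu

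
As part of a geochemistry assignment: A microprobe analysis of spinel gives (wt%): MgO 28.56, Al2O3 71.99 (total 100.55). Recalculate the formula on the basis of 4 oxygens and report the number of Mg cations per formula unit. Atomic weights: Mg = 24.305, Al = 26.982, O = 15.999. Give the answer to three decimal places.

1.003 Mg apfu

MgO (M=40.304): mol = 0.70861; Mg = 0.70861, O = 0.70861.
Al2O3 (M=101.961): mol = 0.70605; Al = 1.41210, O = 2.11815.
ΣO = 2.82676; factor = 4/ΣO = 1.41505.
Mg apfu = 0.70861 × 1.41505 = 1.003.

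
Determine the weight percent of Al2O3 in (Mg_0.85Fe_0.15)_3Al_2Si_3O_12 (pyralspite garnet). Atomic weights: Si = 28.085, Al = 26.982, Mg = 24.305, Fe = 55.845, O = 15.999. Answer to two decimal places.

24.43 wt%

Formula mass = 417.315 g/mol.
2 Al → 1.0000 mol Al2O3 per formula unit; M(Al2O3) = 101.961, so Al2O3 mass = 101.961 g.
101.961/417.315 × 100 = 24.43 wt%.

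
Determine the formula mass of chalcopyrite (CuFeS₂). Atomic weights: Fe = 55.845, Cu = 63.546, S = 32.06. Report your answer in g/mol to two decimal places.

183.51 g/mol

M = 1·63.546 + 1·55.845 + 2·32.06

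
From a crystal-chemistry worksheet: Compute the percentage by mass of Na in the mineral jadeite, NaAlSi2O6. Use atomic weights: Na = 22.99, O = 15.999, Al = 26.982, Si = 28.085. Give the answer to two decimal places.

Formula mass = 1·22.99 + 1·26.982 + 2·28.085 + 6·15.999 = 202.136 g/mol, of which 22.990 g is Na.
So Na makes up 22.990/202.136 = 0.1137 of the mass, i.e. 11.37%.

11.37 weight percent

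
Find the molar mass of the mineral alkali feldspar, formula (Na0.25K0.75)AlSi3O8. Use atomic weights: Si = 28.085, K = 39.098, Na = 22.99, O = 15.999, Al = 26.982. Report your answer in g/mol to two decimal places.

Na: 0.25 × 22.99 = 5.7475
K: 0.75 × 39.098 = 29.3235
Al: 1 × 26.982 = 26.9820
Si: 3 × 28.085 = 84.2550
O: 8 × 15.999 = 127.9920
Summing the contributions gives the formula mass.

274.30 g/mol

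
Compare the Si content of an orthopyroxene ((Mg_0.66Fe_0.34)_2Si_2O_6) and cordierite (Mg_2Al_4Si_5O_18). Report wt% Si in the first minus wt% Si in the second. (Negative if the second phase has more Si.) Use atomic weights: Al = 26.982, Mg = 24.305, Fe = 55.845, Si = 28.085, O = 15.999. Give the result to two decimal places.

First mineral: 56.170 g Si in 222.221 g formula = 25.28 wt% Si.
Second mineral: 140.425 g Si in 584.945 g formula = 24.01 wt% Si.
25.28% − 24.01% gives a difference of 1.27 percentage points.

1.27 percentage points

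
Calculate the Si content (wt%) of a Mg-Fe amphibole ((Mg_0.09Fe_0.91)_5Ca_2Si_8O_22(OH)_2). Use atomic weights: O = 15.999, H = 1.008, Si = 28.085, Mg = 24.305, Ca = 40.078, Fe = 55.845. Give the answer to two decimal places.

23.51 wt%

Formula mass = 0.45·24.305 + 4.55·55.845 + 2·40.078 + 8·28.085 + 24·15.999 + 2·1.008 = 955.860 g/mol, of which 224.680 g is Si.
So Si makes up 224.680/955.860 = 0.2351 of the mass, i.e. 23.51%.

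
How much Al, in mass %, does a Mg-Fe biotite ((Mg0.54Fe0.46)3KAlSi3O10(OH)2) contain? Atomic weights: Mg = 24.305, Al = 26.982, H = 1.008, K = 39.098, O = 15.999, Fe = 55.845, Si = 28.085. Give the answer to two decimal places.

Formula mass = 1.62·24.305 + 1.38·55.845 + 1·39.098 + 1·26.982 + 3·28.085 + 12·15.999 + 2·1.008 = 460.779 g/mol, of which 26.982 g is Al.
So Al makes up 26.982/460.779 = 0.0586 of the mass, i.e. 5.86%.

5.86 mass %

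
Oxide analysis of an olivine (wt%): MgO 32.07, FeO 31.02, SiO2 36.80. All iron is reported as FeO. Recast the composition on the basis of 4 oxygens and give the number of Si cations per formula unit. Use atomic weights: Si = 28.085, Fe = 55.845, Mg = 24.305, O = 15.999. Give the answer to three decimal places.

0.999 Si apfu

32.07 wt% MgO ÷ 40.304 g/mol = 0.79570 mol, giving 0.79570 Mg and 0.79570 O.
31.02 wt% FeO ÷ 71.844 g/mol = 0.43177 mol, giving 0.43177 Fe and 0.43177 O.
36.80 wt% SiO2 ÷ 60.083 g/mol = 0.61249 mol, giving 0.61249 Si and 1.22498 O.
Oxygen sums to 2.45245; scaling by 4/2.45245 = 1.63102 puts the formula on 4 O.
Si: 0.61249 × 1.63102 = 0.999 atoms per formula unit.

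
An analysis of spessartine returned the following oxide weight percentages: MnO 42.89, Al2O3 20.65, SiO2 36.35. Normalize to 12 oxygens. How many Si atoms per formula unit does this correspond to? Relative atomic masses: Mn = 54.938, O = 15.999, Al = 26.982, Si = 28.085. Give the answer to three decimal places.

42.89 wt% MnO ÷ 70.937 g/mol = 0.60462 mol, giving 0.60462 Mn and 0.60462 O.
20.65 wt% Al2O3 ÷ 101.961 g/mol = 0.20253 mol, giving 0.40506 Al and 0.60759 O.
36.35 wt% SiO2 ÷ 60.083 g/mol = 0.60500 mol, giving 0.60500 Si and 1.21000 O.
Oxygen sums to 2.42221; scaling by 12/2.42221 = 4.95415 puts the formula on 12 O.
Si: 0.60500 × 4.95415 = 2.997 atoms per formula unit.

2.997 Si apfu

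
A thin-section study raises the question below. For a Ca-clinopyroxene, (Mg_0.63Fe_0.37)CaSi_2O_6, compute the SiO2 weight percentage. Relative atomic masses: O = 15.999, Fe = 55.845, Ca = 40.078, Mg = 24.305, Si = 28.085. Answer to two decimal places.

Molar mass of (Mg_0.63Fe_0.37)CaSi_2O_6 = 0.63·24.305 + 0.37·55.845 + 1·40.078 + 2·28.085 + 6·15.999 = 228.217 g/mol.
Each formula unit contains 2 Si, equivalent to 2/1 = 2.0000 mol SiO2.
M(SiO2) = 1×28.085 + 2×15.999 = 60.083 g/mol.
Mass of SiO2 per formula unit = 2.0000 × 60.083 = 120.166 g.
SiO2 wt% = 120.166 / 228.217 × 100 = 52.65%.

52.65 wt%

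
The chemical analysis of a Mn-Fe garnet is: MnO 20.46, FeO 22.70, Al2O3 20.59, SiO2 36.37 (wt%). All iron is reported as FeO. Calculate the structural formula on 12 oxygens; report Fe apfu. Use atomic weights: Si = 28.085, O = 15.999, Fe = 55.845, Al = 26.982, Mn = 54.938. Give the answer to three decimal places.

1.566 Fe apfu

MnO: 20.46/70.937 = 0.28842 mol → 0.28842 mol Mn, 0.28842 mol O.
FeO: 22.70/71.844 = 0.31596 mol → 0.31596 mol Fe, 0.31596 mol O.
Al2O3: 20.59/101.961 = 0.20194 mol → 0.40388 mol Al, 0.60582 mol O.
SiO2: 36.37/60.083 = 0.60533 mol → 0.60533 mol Si, 1.21066 mol O.
Total oxygen = 2.42086 mol. Normalization factor = 12/2.42086 = 4.95692.
Fe per 12 O = 0.31596 × 4.95692 = 1.566.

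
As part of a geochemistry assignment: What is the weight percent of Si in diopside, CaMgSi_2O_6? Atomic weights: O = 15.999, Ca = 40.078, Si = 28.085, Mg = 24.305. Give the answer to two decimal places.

M(CaMgSi_2O_6) = 216.547 g/mol.
Si contributes 2 × 28.085 = 56.170 g per mole.
56.170/216.547 = 0.2594 → 25.94%.

25.94 wt%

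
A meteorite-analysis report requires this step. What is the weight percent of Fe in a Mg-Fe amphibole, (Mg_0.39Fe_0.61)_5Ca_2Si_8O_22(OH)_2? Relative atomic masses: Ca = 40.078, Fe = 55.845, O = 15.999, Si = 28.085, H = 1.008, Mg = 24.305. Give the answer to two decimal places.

M((Mg_0.39Fe_0.61)_5Ca_2Si_8O_22(OH)_2) = 908.550 g/mol.
Fe contributes 3.05 × 55.845 = 170.327 g per mole.
170.327/908.550 = 0.1875 → 18.75%.

18.75 wt%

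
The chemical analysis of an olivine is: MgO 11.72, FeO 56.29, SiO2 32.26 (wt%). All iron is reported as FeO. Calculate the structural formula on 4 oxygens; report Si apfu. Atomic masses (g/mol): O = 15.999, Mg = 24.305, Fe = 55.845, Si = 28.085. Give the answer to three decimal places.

1.000 Si apfu

MgO (M=40.304): mol = 0.29079; Mg = 0.29079, O = 0.29079.
FeO (M=71.844): mol = 0.78350; Fe = 0.78350, O = 0.78350.
SiO2 (M=60.083): mol = 0.53692; Si = 0.53692, O = 1.07384.
ΣO = 2.14813; factor = 4/ΣO = 1.86208.
Si apfu = 0.53692 × 1.86208 = 1.000.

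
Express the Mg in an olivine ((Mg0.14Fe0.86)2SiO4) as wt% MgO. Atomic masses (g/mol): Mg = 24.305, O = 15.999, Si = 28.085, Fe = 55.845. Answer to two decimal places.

Molar mass of (Mg0.14Fe0.86)2SiO4 = 0.28×24.305 + 1.72×55.845 + 1×28.085 + 4×15.999 = 194.940 g/mol.
Each formula unit contains 0.28 Mg, equivalent to 0.28/1 = 0.2800 mol MgO.
M(MgO) = 1×24.305 + 1×15.999 = 40.304 g/mol.
Mass of MgO per formula unit = 0.2800 × 40.304 = 11.285 g.
MgO wt% = 11.285 / 194.940 × 100 = 5.79%.

5.79 wt%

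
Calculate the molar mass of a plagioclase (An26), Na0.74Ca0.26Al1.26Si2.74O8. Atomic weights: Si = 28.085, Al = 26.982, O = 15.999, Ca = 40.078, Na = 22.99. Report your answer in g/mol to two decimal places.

Na: 0.74 × 22.99 = 17.0126
Ca: 0.26 × 40.078 = 10.4203
Al: 1.26 × 26.982 = 33.9973
Si: 2.74 × 28.085 = 76.9529
O: 8 × 15.999 = 127.9920
Summing the contributions gives the formula mass.

266.38 g/mol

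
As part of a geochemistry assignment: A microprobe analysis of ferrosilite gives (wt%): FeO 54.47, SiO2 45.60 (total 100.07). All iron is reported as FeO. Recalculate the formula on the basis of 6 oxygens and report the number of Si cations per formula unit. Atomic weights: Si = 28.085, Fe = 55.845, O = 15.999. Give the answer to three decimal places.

2.001 Si apfu

54.47 wt% FeO ÷ 71.844 g/mol = 0.75817 mol, giving 0.75817 Fe and 0.75817 O.
45.60 wt% SiO2 ÷ 60.083 g/mol = 0.75895 mol, giving 0.75895 Si and 1.51790 O.
Oxygen sums to 2.27607; scaling by 6/2.27607 = 2.63612 puts the formula on 6 O.
Si: 0.75895 × 2.63612 = 2.001 atoms per formula unit.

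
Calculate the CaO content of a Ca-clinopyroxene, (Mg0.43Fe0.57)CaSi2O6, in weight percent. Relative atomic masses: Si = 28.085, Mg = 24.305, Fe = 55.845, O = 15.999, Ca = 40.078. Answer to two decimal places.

Formula mass = 234.525 g/mol.
1 Ca → 1.0000 mol CaO per formula unit; M(CaO) = 56.077, so CaO mass = 56.077 g.
56.077/234.525 × 100 = 23.91 wt%.

23.91 wt%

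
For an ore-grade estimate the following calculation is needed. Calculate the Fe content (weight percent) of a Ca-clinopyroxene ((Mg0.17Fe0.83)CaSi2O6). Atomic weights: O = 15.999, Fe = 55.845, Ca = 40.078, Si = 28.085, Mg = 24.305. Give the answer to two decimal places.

Molar mass of (Mg0.17Fe0.83)CaSi2O6: 0.17*24.305 + 0.83*55.845 + 1*40.078 + 2*28.085 + 6*15.999 = 242.725 g/mol.
Mass of Fe per formula unit: 0.83 × 55.845 = 46.351 g.
Weight fraction Fe = 46.351 / 242.725 = 0.1910.

19.10 weight percent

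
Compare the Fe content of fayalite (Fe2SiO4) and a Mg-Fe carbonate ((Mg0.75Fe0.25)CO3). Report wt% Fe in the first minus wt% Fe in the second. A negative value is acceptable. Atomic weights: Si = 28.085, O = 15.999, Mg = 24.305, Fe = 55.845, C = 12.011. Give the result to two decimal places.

39.67 percentage points

Fe in Fe2SiO4: molar mass 203.771 g/mol; 2×55.845 = 111.690 g → 54.81 wt%.
Fe in (Mg0.75Fe0.25)CO3: molar mass 92.198 g/mol; 0.25×55.845 = 13.961 g → 15.14 wt%.
Difference = 54.81 − 15.14 = 39.67 percentage points.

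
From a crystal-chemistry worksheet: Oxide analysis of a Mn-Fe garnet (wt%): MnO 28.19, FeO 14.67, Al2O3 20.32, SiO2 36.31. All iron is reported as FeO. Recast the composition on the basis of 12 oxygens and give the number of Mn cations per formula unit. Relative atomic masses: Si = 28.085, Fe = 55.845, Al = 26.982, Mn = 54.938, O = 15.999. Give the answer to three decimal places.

1.980 Mn apfu

MnO: 28.19/70.937 = 0.39739 mol → 0.39739 mol Mn, 0.39739 mol O.
FeO: 14.67/71.844 = 0.20419 mol → 0.20419 mol Fe, 0.20419 mol O.
Al2O3: 20.32/101.961 = 0.19929 mol → 0.39858 mol Al, 0.59787 mol O.
SiO2: 36.31/60.083 = 0.60433 mol → 0.60433 mol Si, 1.20866 mol O.
Total oxygen = 2.40811 mol. Normalization factor = 12/2.40811 = 4.98316.
Mn per 12 O = 0.39739 × 4.98316 = 1.980.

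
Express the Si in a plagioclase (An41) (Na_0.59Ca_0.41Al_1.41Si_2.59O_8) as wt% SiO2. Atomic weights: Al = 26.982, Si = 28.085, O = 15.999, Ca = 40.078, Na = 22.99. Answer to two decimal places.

Formula mass = 268.773 g/mol.
2.59 Si → 2.5900 mol SiO2 per formula unit; M(SiO2) = 60.083, so SiO2 mass = 155.615 g.
155.615/268.773 × 100 = 57.90 wt%.

57.90 wt%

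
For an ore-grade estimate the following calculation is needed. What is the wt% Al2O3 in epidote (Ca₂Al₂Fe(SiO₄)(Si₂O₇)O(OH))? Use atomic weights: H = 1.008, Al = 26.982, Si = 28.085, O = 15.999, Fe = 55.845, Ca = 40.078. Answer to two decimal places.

21.10 wt%

Molar mass of Ca₂Al₂Fe(SiO₄)(Si₂O₇)O(OH) = 2×40.078 + 2×26.982 + 1×55.845 + 3×28.085 + 13×15.999 + 1×1.008 = 483.215 g/mol.
Each formula unit contains 2 Al, equivalent to 2/2 = 1.0000 mol Al2O3.
M(Al2O3) = 2×26.982 + 3×15.999 = 101.961 g/mol.
Mass of Al2O3 per formula unit = 1.0000 × 101.961 = 101.961 g.
Al2O3 wt% = 101.961 / 483.215 × 100 = 21.10%.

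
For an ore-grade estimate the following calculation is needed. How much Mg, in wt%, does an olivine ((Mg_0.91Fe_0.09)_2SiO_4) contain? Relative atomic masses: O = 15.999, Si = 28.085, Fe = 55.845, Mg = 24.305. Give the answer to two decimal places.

30.22 wt%

Molar mass of (Mg_0.91Fe_0.09)_2SiO_4: 1.82·24.305 + 0.18·55.845 + 1·28.085 + 4·15.999 = 146.368 g/mol.
Mass of Mg per formula unit: 1.82 × 24.305 = 44.235 g.
Weight fraction Mg = 44.235 / 146.368 = 0.3022.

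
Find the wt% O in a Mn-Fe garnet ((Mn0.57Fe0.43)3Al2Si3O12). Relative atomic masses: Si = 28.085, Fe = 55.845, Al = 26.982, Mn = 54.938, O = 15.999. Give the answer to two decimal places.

Molar mass of (Mn0.57Fe0.43)3Al2Si3O12: 1.71*54.938 + 1.29*55.845 + 2*26.982 + 3*28.085 + 12*15.999 = 496.191 g/mol.
Mass of O per formula unit: 12 × 15.999 = 191.988 g.
Weight fraction O = 191.988 / 496.191 = 0.3869.

38.69 weight percent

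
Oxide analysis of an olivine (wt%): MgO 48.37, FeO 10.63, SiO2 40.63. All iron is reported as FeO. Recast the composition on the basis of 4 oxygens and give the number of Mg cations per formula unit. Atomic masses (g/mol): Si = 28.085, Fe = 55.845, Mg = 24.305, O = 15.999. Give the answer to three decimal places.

1.778 Mg apfu

MgO: 48.37/40.304 = 1.20013 mol → 1.20013 mol Mg, 1.20013 mol O.
FeO: 10.63/71.844 = 0.14796 mol → 0.14796 mol Fe, 0.14796 mol O.
SiO2: 40.63/60.083 = 0.67623 mol → 0.67623 mol Si, 1.35246 mol O.
Total oxygen = 2.70055 mol. Normalization factor = 4/2.70055 = 1.48118.
Mg per 4 O = 1.20013 × 1.48118 = 1.778.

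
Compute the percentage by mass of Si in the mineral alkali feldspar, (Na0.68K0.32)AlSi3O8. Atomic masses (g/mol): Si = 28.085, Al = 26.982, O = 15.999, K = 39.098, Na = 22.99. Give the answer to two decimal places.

M((Na0.68K0.32)AlSi3O8) = 267.374 g/mol.
Si contributes 3 × 28.085 = 84.255 g per mole.
84.255/267.374 = 0.3151 → 31.51%.

31.51 weight percent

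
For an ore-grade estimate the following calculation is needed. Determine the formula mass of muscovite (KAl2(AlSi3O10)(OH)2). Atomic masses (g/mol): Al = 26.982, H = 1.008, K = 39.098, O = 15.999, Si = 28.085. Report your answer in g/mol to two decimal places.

The formula mass is the sum 1×39.098 + 3×26.982 + 3×28.085 + 12×15.999 + 2×1.008.

398.30 g/mol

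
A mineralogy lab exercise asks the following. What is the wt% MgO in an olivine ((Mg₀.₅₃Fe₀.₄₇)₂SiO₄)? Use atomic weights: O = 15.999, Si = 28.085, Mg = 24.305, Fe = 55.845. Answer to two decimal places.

25.08 wt%

Formula mass = 170.339 g/mol.
1.06 Mg → 1.0600 mol MgO per formula unit; M(MgO) = 40.304, so MgO mass = 42.722 g.
42.722/170.339 × 100 = 25.08 wt%.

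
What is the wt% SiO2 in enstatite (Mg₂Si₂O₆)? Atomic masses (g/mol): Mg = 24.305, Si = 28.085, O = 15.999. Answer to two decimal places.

Molar mass of Mg₂Si₂O₆ = 2×24.305 + 2×28.085 + 6×15.999 = 200.774 g/mol.
Each formula unit contains 2 Si, equivalent to 2/1 = 2.0000 mol SiO2.
M(SiO2) = 1×28.085 + 2×15.999 = 60.083 g/mol.
Mass of SiO2 per formula unit = 2.0000 × 60.083 = 120.166 g.
SiO2 wt% = 120.166 / 200.774 × 100 = 59.85%.

59.85 wt%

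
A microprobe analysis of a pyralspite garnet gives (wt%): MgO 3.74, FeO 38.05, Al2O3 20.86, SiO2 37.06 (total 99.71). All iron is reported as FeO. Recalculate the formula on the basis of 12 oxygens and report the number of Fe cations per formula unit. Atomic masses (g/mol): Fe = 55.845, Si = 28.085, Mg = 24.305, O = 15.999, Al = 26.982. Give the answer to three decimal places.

2.573 Fe apfu

MgO: 3.74/40.304 = 0.09279 mol → 0.09279 mol Mg, 0.09279 mol O.
FeO: 38.05/71.844 = 0.52962 mol → 0.52962 mol Fe, 0.52962 mol O.
Al2O3: 20.86/101.961 = 0.20459 mol → 0.40918 mol Al, 0.61377 mol O.
SiO2: 37.06/60.083 = 0.61681 mol → 0.61681 mol Si, 1.23362 mol O.
Total oxygen = 2.46980 mol. Normalization factor = 12/2.46980 = 4.85869.
Fe per 12 O = 0.52962 × 4.85869 = 2.573.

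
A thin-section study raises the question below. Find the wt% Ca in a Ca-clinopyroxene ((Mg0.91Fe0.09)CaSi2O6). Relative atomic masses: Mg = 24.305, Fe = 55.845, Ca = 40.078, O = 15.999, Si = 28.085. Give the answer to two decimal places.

Molar mass of (Mg0.91Fe0.09)CaSi2O6: 0.91·24.305 + 0.09·55.845 + 1·40.078 + 2·28.085 + 6·15.999 = 219.386 g/mol.
Mass of Ca per formula unit: 1 × 40.078 = 40.078 g.
Weight fraction Ca = 40.078 / 219.386 = 0.1827.

18.27 weight percent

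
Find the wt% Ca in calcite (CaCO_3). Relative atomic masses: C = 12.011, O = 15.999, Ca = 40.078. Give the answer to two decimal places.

M(CaCO_3) = 100.086 g/mol.
Ca contributes 1 × 40.078 = 40.078 g per mole.
40.078/100.086 = 0.4004 → 40.04%.

40.04 wt%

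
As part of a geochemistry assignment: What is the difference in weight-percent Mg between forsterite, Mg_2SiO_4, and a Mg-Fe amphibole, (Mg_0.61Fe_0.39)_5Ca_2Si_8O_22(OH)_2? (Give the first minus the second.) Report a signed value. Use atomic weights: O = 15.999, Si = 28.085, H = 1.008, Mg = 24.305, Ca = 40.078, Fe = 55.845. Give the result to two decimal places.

First mineral: 48.610 g Mg in 140.691 g formula = 34.55 wt% Mg.
Second mineral: 74.130 g Mg in 873.856 g formula = 8.48 wt% Mg.
34.55% − 8.48% gives a difference of 26.07 percentage points.

26.07 percentage points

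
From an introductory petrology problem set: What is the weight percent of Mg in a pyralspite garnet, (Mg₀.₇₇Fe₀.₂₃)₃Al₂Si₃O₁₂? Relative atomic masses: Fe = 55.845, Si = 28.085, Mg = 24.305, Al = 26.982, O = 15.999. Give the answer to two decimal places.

13.21 wt%

Molar mass of (Mg₀.₇₇Fe₀.₂₃)₃Al₂Si₃O₁₂: 2.31*24.305 + 0.69*55.845 + 2*26.982 + 3*28.085 + 12*15.999 = 424.885 g/mol.
Mass of Mg per formula unit: 2.31 × 24.305 = 56.145 g.
Weight fraction Mg = 56.145 / 424.885 = 0.1321.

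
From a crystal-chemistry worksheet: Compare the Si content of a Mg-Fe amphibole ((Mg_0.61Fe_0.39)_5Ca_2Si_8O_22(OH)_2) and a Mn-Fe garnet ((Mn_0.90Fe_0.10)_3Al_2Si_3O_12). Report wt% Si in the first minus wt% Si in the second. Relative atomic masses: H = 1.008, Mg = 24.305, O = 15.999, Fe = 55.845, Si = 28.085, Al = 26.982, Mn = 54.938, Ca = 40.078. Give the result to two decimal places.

M((Mg_0.61Fe_0.39)_5Ca_2Si_8O_22(OH)_2) = 873.856 g/mol, so wt% Si = 224.680/873.856 × 100 = 25.71%.
M((Mn_0.90Fe_0.10)_3Al_2Si_3O_12) = 495.293 g/mol, so wt% Si = 84.255/495.293 × 100 = 17.01%.
25.71 − 17.01 = 8.70 pp.

8.70 percentage points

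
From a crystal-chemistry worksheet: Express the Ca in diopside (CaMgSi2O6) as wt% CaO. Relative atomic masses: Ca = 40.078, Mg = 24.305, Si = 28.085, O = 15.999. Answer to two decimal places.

M(CaMgSi2O6) = 216.547 g/mol; M(CaO) = 56.077 g/mol.
Moles CaO per formula unit = 1 Ca ÷ 1 = 1.0000.
CaO fraction = (1.0000 × 56.077) / 216.547 = 56.077/216.547 = 0.2590.

25.90 wt%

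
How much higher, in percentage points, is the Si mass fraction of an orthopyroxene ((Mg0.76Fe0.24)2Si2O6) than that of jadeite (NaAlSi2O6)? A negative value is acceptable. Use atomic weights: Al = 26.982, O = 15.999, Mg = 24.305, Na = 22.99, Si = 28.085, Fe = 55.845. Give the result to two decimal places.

First mineral: 56.170 g Si in 215.913 g formula = 26.02 wt% Si.
Second mineral: 56.170 g Si in 202.136 g formula = 27.79 wt% Si.
26.02% − 27.79% gives a difference of -1.77 percentage points.

-1.77 percentage points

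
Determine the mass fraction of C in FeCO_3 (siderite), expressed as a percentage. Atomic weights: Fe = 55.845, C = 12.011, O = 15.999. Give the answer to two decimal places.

10.37 wt%

M(FeCO_3) = 115.853 g/mol.
C contributes 1 × 12.011 = 12.011 g per mole.
12.011/115.853 = 0.1037 → 10.37%.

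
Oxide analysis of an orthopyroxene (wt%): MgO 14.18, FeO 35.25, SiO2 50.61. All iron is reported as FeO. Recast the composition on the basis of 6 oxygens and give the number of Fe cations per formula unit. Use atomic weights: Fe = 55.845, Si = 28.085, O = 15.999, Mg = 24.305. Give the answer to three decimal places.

14.18 wt% MgO ÷ 40.304 g/mol = 0.35183 mol, giving 0.35183 Mg and 0.35183 O.
35.25 wt% FeO ÷ 71.844 g/mol = 0.49065 mol, giving 0.49065 Fe and 0.49065 O.
50.61 wt% SiO2 ÷ 60.083 g/mol = 0.84233 mol, giving 0.84233 Si and 1.68466 O.
Oxygen sums to 2.52714; scaling by 6/2.52714 = 2.37423 puts the formula on 6 O.
Fe: 0.49065 × 2.37423 = 1.165 atoms per formula unit.

1.165 Fe apfu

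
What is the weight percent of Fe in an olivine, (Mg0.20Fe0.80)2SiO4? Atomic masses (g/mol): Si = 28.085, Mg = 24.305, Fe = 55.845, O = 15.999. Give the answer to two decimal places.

M((Mg0.20Fe0.80)2SiO4) = 191.155 g/mol.
Fe contributes 1.60 × 55.845 = 89.352 g per mole.
89.352/191.155 = 0.4674 → 46.74%.

46.74 mass %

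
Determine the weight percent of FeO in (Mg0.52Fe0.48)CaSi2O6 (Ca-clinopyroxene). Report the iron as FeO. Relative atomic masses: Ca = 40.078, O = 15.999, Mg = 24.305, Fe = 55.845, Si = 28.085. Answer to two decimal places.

M((Mg0.52Fe0.48)CaSi2O6) = 231.686 g/mol; M(FeO) = 71.844 g/mol.
Moles FeO per formula unit = 0.48 Fe ÷ 1 = 0.4800.
FeO fraction = (0.4800 × 71.844) / 231.686 = 34.485/231.686 = 0.1488.

14.88 wt%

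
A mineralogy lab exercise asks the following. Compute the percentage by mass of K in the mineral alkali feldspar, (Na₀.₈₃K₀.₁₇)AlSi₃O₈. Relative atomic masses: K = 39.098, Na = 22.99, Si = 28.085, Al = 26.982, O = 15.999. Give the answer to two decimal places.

M((Na₀.₈₃K₀.₁₇)AlSi₃O₈) = 264.957 g/mol.
K contributes 0.17 × 39.098 = 6.647 g per mole.
6.647/264.957 = 0.0251 → 2.51%.

2.51 weight percent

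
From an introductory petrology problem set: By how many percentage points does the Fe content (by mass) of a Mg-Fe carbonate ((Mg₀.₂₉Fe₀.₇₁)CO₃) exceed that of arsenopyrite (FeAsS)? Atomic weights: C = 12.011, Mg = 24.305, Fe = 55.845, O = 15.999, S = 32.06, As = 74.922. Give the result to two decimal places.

Fe in (Mg₀.₂₉Fe₀.₇₁)CO₃: molar mass 106.706 g/mol; 0.71×55.845 = 39.650 g → 37.16 wt%.
Fe in FeAsS: molar mass 162.827 g/mol; 1×55.845 = 55.845 g → 34.30 wt%.
Difference = 37.16 − 34.30 = 2.86 percentage points.

2.86 percentage points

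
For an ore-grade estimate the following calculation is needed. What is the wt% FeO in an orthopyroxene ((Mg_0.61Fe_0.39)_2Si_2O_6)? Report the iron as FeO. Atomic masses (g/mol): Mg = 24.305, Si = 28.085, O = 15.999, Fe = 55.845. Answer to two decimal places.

24.86 wt%

M((Mg_0.61Fe_0.39)_2Si_2O_6) = 225.375 g/mol; M(FeO) = 71.844 g/mol.
Moles FeO per formula unit = 0.78 Fe ÷ 1 = 0.7800.
FeO fraction = (0.7800 × 71.844) / 225.375 = 56.038/225.375 = 0.2486.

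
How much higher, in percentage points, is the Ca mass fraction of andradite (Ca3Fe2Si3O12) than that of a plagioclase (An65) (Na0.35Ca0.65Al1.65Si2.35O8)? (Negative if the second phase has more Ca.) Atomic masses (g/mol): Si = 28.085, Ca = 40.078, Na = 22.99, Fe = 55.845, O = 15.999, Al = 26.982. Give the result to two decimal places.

M(Ca3Fe2Si3O12) = 508.167 g/mol, so wt% Ca = 120.234/508.167 × 100 = 23.66%.
M(Na0.35Ca0.65Al1.65Si2.35O8) = 272.609 g/mol, so wt% Ca = 26.051/272.609 × 100 = 9.56%.
23.66 − 9.56 = 14.10 pp.

14.10 percentage points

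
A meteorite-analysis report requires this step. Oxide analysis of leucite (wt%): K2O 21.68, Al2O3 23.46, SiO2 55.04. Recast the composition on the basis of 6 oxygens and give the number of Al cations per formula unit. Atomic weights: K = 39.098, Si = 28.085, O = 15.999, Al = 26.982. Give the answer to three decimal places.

K2O: 21.68/94.195 = 0.23016 mol → 0.46032 mol K, 0.23016 mol O.
Al2O3: 23.46/101.961 = 0.23009 mol → 0.46018 mol Al, 0.69027 mol O.
SiO2: 55.04/60.083 = 0.91607 mol → 0.91607 mol Si, 1.83214 mol O.
Total oxygen = 2.75257 mol. Normalization factor = 6/2.75257 = 2.17978.
Al per 6 O = 0.46018 × 2.17978 = 1.003.

1.003 Al apfu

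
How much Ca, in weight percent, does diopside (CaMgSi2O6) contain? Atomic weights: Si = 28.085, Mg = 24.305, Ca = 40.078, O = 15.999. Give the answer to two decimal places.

18.51 weight percent

Molar mass of CaMgSi2O6: 1*40.078 + 1*24.305 + 2*28.085 + 6*15.999 = 216.547 g/mol.
Mass of Ca per formula unit: 1 × 40.078 = 40.078 g.
Weight fraction Ca = 40.078 / 216.547 = 0.1851.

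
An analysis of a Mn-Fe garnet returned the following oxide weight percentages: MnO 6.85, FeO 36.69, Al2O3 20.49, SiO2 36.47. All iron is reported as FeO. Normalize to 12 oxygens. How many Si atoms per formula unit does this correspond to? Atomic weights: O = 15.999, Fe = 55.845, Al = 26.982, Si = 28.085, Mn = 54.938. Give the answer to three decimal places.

6.85 wt% MnO ÷ 70.937 g/mol = 0.09656 mol, giving 0.09656 Mn and 0.09656 O.
36.69 wt% FeO ÷ 71.844 g/mol = 0.51069 mol, giving 0.51069 Fe and 0.51069 O.
20.49 wt% Al2O3 ÷ 101.961 g/mol = 0.20096 mol, giving 0.40192 Al and 0.60288 O.
36.47 wt% SiO2 ÷ 60.083 g/mol = 0.60699 mol, giving 0.60699 Si and 1.21398 O.
Oxygen sums to 2.42411; scaling by 12/2.42411 = 4.95027 puts the formula on 12 O.
Si: 0.60699 × 4.95027 = 3.005 atoms per formula unit.

3.005 Si apfu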